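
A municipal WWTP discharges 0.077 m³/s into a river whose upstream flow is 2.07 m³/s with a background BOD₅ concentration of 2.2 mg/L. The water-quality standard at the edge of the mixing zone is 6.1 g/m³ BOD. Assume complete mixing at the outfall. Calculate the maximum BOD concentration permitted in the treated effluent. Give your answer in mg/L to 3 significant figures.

Mass balance: 6.1·2.147 = 0.077·Cₑ + 2.07·2.2.
Cₑ = (13.1 − 4.554) / 0.077 = 110.9 mg/L.

111 mg/L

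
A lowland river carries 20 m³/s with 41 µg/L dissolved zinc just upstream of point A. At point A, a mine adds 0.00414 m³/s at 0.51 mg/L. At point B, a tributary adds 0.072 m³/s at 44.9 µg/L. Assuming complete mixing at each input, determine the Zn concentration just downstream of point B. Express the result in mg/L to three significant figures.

0.0411 mg/L

41 µg/L = 0.041 mg/L.
After input A: C = (20·0.041 + 0.00414·0.51) / 20 = 0.0411 mg/L.
44.9 µg/L = 0.0449 mg/L.
After input B: C = (20·0.0411 + 0.072·0.0449) / 20.08 = 0.04111 mg/L.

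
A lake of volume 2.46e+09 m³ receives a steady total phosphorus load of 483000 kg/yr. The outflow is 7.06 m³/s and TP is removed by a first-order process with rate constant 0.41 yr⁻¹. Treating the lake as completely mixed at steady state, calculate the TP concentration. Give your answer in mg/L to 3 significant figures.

Outflow Q = 7.06 m³/s × 3.156e+07 s/yr = 2.228e+08 m³/yr.
Steady-state CSTR mass balance: W = Q·C + k·V·C, so C = W/(Q + kV).
Q + kV = 2.228e+08 + 0.41·2.46e+09 = 1.231e+09 m³/yr.
C = 483000/1.231e+09 = 0.0003922 kg/m³ = 0.3922 mg/L.

0.392 mg/L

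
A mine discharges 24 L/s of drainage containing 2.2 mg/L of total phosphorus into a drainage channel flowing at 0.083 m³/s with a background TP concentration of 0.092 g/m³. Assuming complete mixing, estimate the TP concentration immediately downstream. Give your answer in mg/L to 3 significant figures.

24 L/s = 0.024 m³/s.
By mass balance at complete mixing, C = (0.024·2.2 + 0.083·0.092) / (0.024 + 0.083) = 0.06044/0.107 = 0.5648 mg/L.

0.565 mg/L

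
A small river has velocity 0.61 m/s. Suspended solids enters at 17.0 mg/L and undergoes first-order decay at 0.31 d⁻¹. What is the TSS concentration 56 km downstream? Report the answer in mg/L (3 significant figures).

Travel time t = 56 km / 0.61 m/s = 5.6e+04/0.61 = 9.18e+04 s = 1.063 d.
First-order decay: C = 17.0·exp(−0.31·1.063) = 17.0·0.7194 = 12.23 mg/L.

12.2 mg/L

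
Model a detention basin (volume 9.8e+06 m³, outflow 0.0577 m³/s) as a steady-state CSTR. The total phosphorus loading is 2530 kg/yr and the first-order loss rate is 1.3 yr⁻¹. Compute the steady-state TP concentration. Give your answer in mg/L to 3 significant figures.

0.174 mg/L

Outflow Q = 0.0577 m³/s × 3.156e+07 s/yr = 1.821e+06 m³/yr.
Steady-state CSTR mass balance: W = Q·C + k·V·C, so C = W/(Q + kV).
Q + kV = 1.821e+06 + 1.3·9.8e+06 = 1.456e+07 m³/yr.
C = 2530/1.456e+07 = 0.0001738 kg/m³ = 0.1738 mg/L.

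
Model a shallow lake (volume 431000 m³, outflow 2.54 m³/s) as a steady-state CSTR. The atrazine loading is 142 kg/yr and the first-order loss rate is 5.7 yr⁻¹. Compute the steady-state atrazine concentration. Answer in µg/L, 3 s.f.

Outflow Q = 2.54 m³/s × 3.156e+07 s/yr = 8.016e+07 m³/yr.
Steady-state CSTR mass balance: W = Q·C + k·V·C, so C = W/(Q + kV).
Q + kV = 8.016e+07 + 5.7·431000 = 8.261e+07 m³/yr.
C = 142/8.261e+07 = 1.719e-06 kg/m³ = 0.001719 mg/L = 1.719 µg/L.

1.72 µg/L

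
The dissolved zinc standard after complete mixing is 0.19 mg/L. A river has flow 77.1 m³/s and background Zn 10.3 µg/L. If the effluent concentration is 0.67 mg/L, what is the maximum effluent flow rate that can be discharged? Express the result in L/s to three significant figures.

28900 L/s

10.3 µg/L = 0.0103 mg/L.
Mass balance at complete mixing: C_std·(Q_w + Q_r) = Q_w·C_e + Q_r·C_b.
Rearranging, Q_w = Q_r·(C_std − C_b)/(C_e − C_std) = 77.1·(0.19 − 0.0103) / (0.67 − 0.19) = 28.86 m³/s.
= 2.886e+04 L/s.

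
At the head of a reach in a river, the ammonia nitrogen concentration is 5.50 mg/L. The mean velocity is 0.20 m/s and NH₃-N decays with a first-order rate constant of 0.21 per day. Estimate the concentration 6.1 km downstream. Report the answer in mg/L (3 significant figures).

5.11 mg/L

Travel time t = 6.1 km / 0.20 m/s = 6100/0.20 = 3.05e+04 s = 0.353 d.
First-order decay: C = 5.50·exp(−0.21·0.353) = 5.50·0.9285 = 5.107 mg/L.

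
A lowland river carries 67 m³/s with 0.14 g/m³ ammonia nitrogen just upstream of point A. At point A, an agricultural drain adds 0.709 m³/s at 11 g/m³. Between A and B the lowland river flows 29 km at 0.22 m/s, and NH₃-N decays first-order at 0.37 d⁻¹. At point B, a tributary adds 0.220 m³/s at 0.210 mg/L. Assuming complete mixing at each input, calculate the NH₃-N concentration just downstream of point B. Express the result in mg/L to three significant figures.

0.144 mg/L

After input A: C = (67·0.14 + 0.709·11) / 67.71 = 0.2537 mg/L.
Over the 29 km reach to input B (t = 1.318e+05 s = 1.526 d), decay gives C = 0.2537·exp(−0.37·1.526) = 0.1443 mg/L.
After input B: C = (67.71·0.1443 + 0.22·0.21) / 67.93 = 0.1445 mg/L.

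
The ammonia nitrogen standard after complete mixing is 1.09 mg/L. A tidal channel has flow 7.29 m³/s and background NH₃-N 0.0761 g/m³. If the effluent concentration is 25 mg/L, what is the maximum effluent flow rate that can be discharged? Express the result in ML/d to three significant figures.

Mass balance at complete mixing: C_std·(Q_w + Q_r) = Q_w·C_e + Q_r·C_b.
Rearranging, Q_w = Q_r·(C_std − C_b)/(C_e − C_std) = 7.29·(1.09 − 0.0761) / (25 − 1.09) = 0.3091 m³/s.
= 26.71 ML/d.

26.7 ML/d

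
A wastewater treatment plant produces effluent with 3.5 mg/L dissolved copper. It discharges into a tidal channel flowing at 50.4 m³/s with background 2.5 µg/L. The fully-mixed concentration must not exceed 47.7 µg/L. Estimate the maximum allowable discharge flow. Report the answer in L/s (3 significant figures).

660 L/s

2.5 µg/L = 0.0025 mg/L.
47.7 µg/L = 0.0477 mg/L.
Mass balance at complete mixing: C_std·(Q_w + Q_r) = Q_w·C_e + Q_r·C_b.
Rearranging, Q_w = Q_r·(C_std − C_b)/(C_e − C_std) = 50.4·(0.0477 − 0.0025) / (3.5 − 0.0477) = 0.6599 m³/s.
= 659.9 L/s.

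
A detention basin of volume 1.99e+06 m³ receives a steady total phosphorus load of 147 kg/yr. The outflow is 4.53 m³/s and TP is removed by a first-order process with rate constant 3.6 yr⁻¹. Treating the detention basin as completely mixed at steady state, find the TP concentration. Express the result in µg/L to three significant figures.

Outflow Q = 4.53 m³/s × 3.156e+07 s/yr = 1.43e+08 m³/yr.
Steady-state CSTR mass balance: W = Q·C + k·V·C, so C = W/(Q + kV).
Q + kV = 1.43e+08 + 3.6·1.99e+06 = 1.501e+08 m³/yr.
C = 147/1.501e+08 = 9.792e-07 kg/m³ = 0.0009792 mg/L = 0.9792 µg/L.

0.979 µg/L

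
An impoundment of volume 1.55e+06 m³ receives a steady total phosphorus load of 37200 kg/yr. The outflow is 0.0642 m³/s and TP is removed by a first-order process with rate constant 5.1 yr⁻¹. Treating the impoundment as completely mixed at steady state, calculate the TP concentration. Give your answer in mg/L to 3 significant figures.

Outflow Q = 0.0642 m³/s × 3.156e+07 s/yr = 2.026e+06 m³/yr.
Steady-state CSTR mass balance: W = Q·C + k·V·C, so C = W/(Q + kV).
Q + kV = 2.026e+06 + 5.1·1.55e+06 = 9.931e+06 m³/yr.
C = 37200/9.931e+06 = 0.003746 kg/m³ = 3.746 mg/L.

3.75 mg/L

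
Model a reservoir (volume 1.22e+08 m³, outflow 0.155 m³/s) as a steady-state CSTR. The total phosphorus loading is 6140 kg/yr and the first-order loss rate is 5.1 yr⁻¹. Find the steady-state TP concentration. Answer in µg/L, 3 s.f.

Outflow Q = 0.155 m³/s × 3.156e+07 s/yr = 4.891e+06 m³/yr.
Steady-state CSTR mass balance: W = Q·C + k·V·C, so C = W/(Q + kV).
Q + kV = 4.891e+06 + 5.1·1.22e+08 = 6.271e+08 m³/yr.
C = 6140/6.271e+08 = 9.791e-06 kg/m³ = 0.009791 mg/L = 9.791 µg/L.

9.79 µg/L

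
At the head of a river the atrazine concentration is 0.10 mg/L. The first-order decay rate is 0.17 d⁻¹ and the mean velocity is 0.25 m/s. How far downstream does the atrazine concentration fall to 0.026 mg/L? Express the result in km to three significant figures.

171 km

From C = C₀·e^(−kt), t = ln(C₀/C)/k = ln(0.10/0.026)/0.17 = 1.347/0.17 = 7.924 d.
Distance = v·t = 0.25 m/s × 6.846e+05 s = 1.712e+05 m = 171.2 km.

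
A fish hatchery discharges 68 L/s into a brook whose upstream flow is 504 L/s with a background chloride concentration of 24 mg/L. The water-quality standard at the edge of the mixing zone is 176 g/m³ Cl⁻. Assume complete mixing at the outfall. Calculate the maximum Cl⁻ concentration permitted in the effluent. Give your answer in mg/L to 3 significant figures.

68 L/s = 0.068 m³/s.
504 L/s = 0.504 m³/s.
Mass balance: 176·0.572 = 0.068·Cₑ + 0.504·24.
Cₑ = (100.7 − 12.1) / 0.068 = 1303 mg/L.

1300 mg/L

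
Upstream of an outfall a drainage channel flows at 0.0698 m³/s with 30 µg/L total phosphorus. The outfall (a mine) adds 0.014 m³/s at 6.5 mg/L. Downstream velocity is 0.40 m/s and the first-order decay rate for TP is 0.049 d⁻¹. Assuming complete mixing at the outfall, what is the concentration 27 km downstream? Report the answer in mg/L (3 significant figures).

1.07 mg/L

30 µg/L = 0.03 mg/L.
After complete mixing, C₀ = (0.014·6.5 + 0.0698·0.03) / 0.0838 = 1.111 mg/L.
Travel time t = 2.7e+04 m / 0.40 m/s = 6.75e+04 s = 0.7812 d.
C = 1.111·exp(−0.049·0.7812) = 1.111·0.9624 = 1.069 mg/L.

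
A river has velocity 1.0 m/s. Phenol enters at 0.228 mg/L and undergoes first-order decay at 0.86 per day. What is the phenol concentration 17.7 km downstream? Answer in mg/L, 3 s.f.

Travel time t = 17.7 km / 1.0 m/s = 1.77e+04/1.0 = 1.77e+04 s = 0.2049 d.
First-order decay: C = 0.228·exp(−0.86·0.2049) = 0.228·0.8385 = 0.1912 mg/L.

0.191 mg/L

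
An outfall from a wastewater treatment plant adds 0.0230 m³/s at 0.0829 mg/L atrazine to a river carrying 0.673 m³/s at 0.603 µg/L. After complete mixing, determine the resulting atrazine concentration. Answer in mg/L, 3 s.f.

0.00332 mg/L

0.603 µg/L = 0.000603 mg/L.
By mass balance at complete mixing, C = (0.023·0.0829 + 0.673·0.000603) / (0.023 + 0.673) = 0.002313/0.696 = 0.003323 mg/L.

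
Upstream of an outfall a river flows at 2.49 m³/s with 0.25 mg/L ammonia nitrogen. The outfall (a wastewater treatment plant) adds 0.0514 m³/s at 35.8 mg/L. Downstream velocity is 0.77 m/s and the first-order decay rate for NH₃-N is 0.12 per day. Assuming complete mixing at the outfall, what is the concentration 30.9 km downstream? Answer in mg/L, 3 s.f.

After complete mixing, C₀ = (0.0514·35.8 + 2.49·0.25) / 2.541 = 0.969 mg/L.
Travel time t = 3.09e+04 m / 0.77 m/s = 4.013e+04 s = 0.4645 d.
C = 0.969·exp(−0.12·0.4645) = 0.969·0.9458 = 0.9165 mg/L.

0.916 mg/L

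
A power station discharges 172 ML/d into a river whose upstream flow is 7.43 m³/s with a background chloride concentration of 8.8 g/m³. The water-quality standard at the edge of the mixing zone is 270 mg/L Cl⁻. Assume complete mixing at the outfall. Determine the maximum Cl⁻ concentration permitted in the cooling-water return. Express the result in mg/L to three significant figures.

1240 mg/L

172 ML/d = 1.991 m³/s.
Mass balance: 270·9.421 = 1.991·Cₑ + 7.43·8.8.
Cₑ = (2544 − 65.38) / 1.991 = 1245 mg/L.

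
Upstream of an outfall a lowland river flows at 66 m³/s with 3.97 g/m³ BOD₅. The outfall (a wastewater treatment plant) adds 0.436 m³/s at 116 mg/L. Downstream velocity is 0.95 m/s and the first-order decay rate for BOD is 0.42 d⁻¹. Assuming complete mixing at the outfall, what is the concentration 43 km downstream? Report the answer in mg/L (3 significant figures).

3.78 mg/L

After complete mixing, C₀ = (0.436·116 + 66·3.97) / 66.44 = 4.705 mg/L.
Travel time t = 4.3e+04 m / 0.95 m/s = 4.526e+04 s = 0.5239 d.
C = 4.705·exp(−0.42·0.5239) = 4.705·0.8025 = 3.776 mg/L.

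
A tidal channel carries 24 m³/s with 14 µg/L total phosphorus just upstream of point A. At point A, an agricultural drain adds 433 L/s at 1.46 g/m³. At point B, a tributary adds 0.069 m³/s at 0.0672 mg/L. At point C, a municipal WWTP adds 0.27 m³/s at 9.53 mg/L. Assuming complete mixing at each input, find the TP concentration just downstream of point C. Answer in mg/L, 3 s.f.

14 µg/L = 0.014 mg/L.
433 L/s = 0.433 m³/s.
After input A: C = (24·0.014 + 0.433·1.46) / 24.43 = 0.03963 mg/L.
After input B: C = (24.43·0.03963 + 0.069·0.0672) / 24.5 = 0.0397 mg/L.
After input C: C = (24.5·0.0397 + 0.27·9.53) / 24.77 = 0.1431 mg/L.

0.143 mg/L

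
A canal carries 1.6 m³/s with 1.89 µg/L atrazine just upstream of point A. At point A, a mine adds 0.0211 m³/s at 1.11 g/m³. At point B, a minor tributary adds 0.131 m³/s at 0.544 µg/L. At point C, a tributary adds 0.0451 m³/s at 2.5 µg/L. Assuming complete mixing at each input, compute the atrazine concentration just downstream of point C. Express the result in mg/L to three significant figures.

0.0148 mg/L

1.89 µg/L = 0.00189 mg/L.
After input A: C = (1.6·0.00189 + 0.0211·1.11) / 1.621 = 0.01631 mg/L.
0.544 µg/L = 0.000544 mg/L.
After input B: C = (1.621·0.01631 + 0.131·0.000544) / 1.752 = 0.01513 mg/L.
2.5 µg/L = 0.0025 mg/L.
After input C: C = (1.752·0.01513 + 0.0451·0.0025) / 1.797 = 0.01482 mg/L.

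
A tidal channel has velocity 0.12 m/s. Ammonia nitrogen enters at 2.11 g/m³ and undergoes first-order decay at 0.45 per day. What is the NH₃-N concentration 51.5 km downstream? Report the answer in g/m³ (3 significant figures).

0.226 g/m³

Travel time t = 51.5 km / 0.12 m/s = 5.15e+04/0.12 = 4.292e+05 s = 4.967 d.
First-order decay: C = 2.11·exp(−0.45·4.967) = 2.11·0.107 = 0.2257 g/m³.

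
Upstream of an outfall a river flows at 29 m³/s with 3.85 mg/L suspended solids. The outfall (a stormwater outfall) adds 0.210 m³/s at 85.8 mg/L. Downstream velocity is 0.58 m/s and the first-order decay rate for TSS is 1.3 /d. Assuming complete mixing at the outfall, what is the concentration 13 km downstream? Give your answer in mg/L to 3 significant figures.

After complete mixing, C₀ = (0.21·85.8 + 29·3.85) / 29.21 = 4.439 mg/L.
Travel time t = 1.3e+04 m / 0.58 m/s = 2.241e+04 s = 0.2594 d.
C = 4.439·exp(−1.3·0.2594) = 4.439·0.7137 = 3.168 mg/L.

3.17 mg/L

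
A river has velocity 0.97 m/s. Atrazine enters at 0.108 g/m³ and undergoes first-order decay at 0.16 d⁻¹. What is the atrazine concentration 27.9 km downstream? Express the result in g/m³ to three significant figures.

Travel time t = 27.9 km / 0.97 m/s = 2.79e+04/0.97 = 2.876e+04 s = 0.3329 d.
First-order decay: C = 0.108·exp(−0.16·0.3329) = 0.108·0.9481 = 0.1024 g/m³.

0.102 g/m³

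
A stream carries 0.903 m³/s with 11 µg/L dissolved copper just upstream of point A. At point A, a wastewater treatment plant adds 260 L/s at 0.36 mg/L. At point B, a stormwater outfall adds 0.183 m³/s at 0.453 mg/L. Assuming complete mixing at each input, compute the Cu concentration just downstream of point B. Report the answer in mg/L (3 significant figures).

11 µg/L = 0.011 mg/L.
260 L/s = 0.26 m³/s.
After input A: C = (0.903·0.011 + 0.26·0.36) / 1.163 = 0.08902 mg/L.
After input B: C = (1.163·0.08902 + 0.183·0.453) / 1.346 = 0.1385 mg/L.

0.139 mg/L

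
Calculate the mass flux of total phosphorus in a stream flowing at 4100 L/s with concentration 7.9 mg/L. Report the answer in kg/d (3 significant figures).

2800 kg/d

4100 L/s = 4.1 m³/s.
Mass flux = Q·C = 4.1 m³/s × 7.9 g/m³ = 32.39 g/s.
= 32.39 g/s × 86.4 = 2798 kg/d.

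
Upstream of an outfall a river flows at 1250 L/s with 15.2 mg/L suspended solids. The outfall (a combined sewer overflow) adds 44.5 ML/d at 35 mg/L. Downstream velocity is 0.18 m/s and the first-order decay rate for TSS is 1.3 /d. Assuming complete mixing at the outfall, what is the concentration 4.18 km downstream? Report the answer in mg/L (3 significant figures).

14.8 mg/L

44.5 ML/d = 0.515 m³/s.
1250 L/s = 1.25 m³/s.
After complete mixing, C₀ = (0.515·35 + 1.25·15.2) / 1.765 = 20.98 mg/L.
Travel time t = 4180 m / 0.18 m/s = 2.322e+04 s = 0.2688 d.
C = 20.98·exp(−1.3·0.2688) = 20.98·0.7051 = 14.79 mg/L.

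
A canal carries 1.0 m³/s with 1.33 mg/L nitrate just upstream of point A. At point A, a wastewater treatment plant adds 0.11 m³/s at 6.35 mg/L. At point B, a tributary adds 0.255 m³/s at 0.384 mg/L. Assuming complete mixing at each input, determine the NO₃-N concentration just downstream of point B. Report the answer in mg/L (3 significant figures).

1.56 mg/L

After input A: C = (1·1.33 + 0.11·6.35) / 1.11 = 1.827 mg/L.
After input B: C = (1.11·1.827 + 0.255·0.384) / 1.365 = 1.558 mg/L.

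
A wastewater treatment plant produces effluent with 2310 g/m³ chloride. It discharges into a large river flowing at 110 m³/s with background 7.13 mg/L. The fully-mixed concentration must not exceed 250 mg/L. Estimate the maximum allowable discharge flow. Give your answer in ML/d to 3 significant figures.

Mass balance at complete mixing: C_std·(Q_w + Q_r) = Q_w·C_e + Q_r·C_b.
Rearranging, Q_w = Q_r·(C_std − C_b)/(C_e − C_std) = 110·(250 − 7.13) / (2310 − 250) = 12.97 m³/s.
= 1121 ML/d.

1120 ML/d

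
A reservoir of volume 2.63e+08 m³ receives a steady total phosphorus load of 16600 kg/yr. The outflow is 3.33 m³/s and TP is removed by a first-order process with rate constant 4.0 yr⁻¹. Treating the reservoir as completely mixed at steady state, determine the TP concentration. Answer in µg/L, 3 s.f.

Outflow Q = 3.33 m³/s × 3.156e+07 s/yr = 1.051e+08 m³/yr.
Steady-state CSTR mass balance: W = Q·C + k·V·C, so C = W/(Q + kV).
Q + kV = 1.051e+08 + 4.0·2.63e+08 = 1.157e+09 m³/yr.
C = 16600/1.157e+09 = 1.435e-05 kg/m³ = 0.01435 mg/L = 14.35 µg/L.

14.3 µg/L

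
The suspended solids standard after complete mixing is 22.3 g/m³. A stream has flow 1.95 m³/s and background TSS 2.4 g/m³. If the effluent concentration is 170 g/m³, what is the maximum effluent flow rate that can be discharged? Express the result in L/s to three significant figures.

263 L/s

Mass balance at complete mixing: C_std·(Q_w + Q_r) = Q_w·C_e + Q_r·C_b.
Rearranging, Q_w = Q_r·(C_std − C_b)/(C_e − C_std) = 1.95·(22.3 − 2.4) / (170 − 22.3) = 0.2627 m³/s.
= 262.7 L/s.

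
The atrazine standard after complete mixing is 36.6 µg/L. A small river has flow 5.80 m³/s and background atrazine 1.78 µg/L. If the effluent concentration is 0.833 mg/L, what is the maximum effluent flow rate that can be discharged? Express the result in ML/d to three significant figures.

1.78 µg/L = 0.00178 mg/L.
36.6 µg/L = 0.0366 mg/L.
Mass balance at complete mixing: C_std·(Q_w + Q_r) = Q_w·C_e + Q_r·C_b.
Rearranging, Q_w = Q_r·(C_std − C_b)/(C_e − C_std) = 5.80·(0.0366 − 0.00178) / (0.833 − 0.0366) = 0.2536 m³/s.
= 21.91 ML/d.

21.9 ML/d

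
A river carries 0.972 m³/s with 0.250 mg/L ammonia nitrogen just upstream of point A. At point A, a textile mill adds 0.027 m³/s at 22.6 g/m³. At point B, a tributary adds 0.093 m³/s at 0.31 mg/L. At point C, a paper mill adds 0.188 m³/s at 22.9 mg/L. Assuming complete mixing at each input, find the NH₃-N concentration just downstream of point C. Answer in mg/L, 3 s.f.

After input A: C = (0.972·0.25 + 0.027·22.6) / 0.999 = 0.8541 mg/L.
After input B: C = (0.999·0.8541 + 0.093·0.31) / 1.092 = 0.8077 mg/L.
After input C: C = (1.092·0.8077 + 0.188·22.9) / 1.28 = 4.053 mg/L.

4.05 mg/L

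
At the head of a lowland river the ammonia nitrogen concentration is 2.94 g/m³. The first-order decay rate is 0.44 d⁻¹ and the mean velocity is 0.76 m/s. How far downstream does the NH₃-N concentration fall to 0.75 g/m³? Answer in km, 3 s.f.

From C = C₀·e^(−kt), t = ln(C₀/C)/k = ln(2.94/0.75)/0.44 = 1.366/0.44 = 3.105 d.
Distance = v·t = 0.76 m/s × 2.683e+05 s = 2.039e+05 m = 203.9 km.

204 km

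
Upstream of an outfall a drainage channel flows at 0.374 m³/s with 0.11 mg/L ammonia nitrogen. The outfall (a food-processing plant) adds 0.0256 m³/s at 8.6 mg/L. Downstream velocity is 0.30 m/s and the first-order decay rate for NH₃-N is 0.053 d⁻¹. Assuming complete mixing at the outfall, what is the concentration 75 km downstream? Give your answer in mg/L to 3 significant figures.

After complete mixing, C₀ = (0.0256·8.6 + 0.374·0.11) / 0.3996 = 0.6539 mg/L.
Travel time t = 7.5e+04 m / 0.30 m/s = 2.5e+05 s = 2.894 d.
C = 0.6539·exp(−0.053·2.894) = 0.6539·0.8578 = 0.5609 mg/L.

0.561 mg/L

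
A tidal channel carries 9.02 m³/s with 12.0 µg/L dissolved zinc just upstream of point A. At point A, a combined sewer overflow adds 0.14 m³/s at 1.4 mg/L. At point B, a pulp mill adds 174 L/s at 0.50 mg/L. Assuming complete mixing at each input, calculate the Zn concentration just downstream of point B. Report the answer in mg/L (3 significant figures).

12.0 µg/L = 0.012 mg/L.
After input A: C = (9.02·0.012 + 0.14·1.4) / 9.16 = 0.03321 mg/L.
174 L/s = 0.174 m³/s.
After input B: C = (9.16·0.03321 + 0.174·0.5) / 9.334 = 0.04192 mg/L.

0.0419 mg/L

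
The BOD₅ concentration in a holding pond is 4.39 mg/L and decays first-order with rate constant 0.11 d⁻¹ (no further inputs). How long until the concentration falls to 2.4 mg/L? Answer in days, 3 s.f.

t = ln(C₀/C)/k = ln(4.39/2.4)/0.11 = 0.6039/0.11 = 5.49 d.

5.49 d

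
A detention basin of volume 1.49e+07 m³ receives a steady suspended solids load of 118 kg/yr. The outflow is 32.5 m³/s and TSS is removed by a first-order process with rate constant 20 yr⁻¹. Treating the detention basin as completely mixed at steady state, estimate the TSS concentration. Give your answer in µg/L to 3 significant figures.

Outflow Q = 32.5 m³/s × 3.156e+07 s/yr = 1.026e+09 m³/yr.
Steady-state CSTR mass balance: W = Q·C + k·V·C, so C = W/(Q + kV).
Q + kV = 1.026e+09 + 20·1.49e+07 = 1.324e+09 m³/yr.
C = 118/1.324e+09 = 8.915e-08 kg/m³ = 8.915e-05 mg/L = 0.08915 µg/L.

0.0891 µg/L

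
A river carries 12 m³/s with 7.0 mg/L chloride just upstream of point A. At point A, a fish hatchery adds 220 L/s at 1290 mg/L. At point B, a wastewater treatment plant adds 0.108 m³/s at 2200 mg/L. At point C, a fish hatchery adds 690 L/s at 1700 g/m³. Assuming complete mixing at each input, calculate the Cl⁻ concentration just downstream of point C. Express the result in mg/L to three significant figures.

220 L/s = 0.22 m³/s.
After input A: C = (12·7 + 0.22·1290) / 12.22 = 30.1 mg/L.
After input B: C = (12.22·30.1 + 0.108·2200) / 12.33 = 49.11 mg/L.
690 L/s = 0.69 m³/s.
After input C: C = (12.33·49.11 + 0.69·1700) / 13.02 = 136.6 mg/L.

137 mg/L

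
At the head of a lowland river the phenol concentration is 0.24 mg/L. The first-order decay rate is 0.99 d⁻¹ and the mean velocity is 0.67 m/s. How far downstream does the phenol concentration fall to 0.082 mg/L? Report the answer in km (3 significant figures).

From C = C₀·e^(−kt), t = ln(C₀/C)/k = ln(0.24/0.082)/0.99 = 1.074/0.99 = 1.085 d.
Distance = v·t = 0.67 m/s × 9.372e+04 s = 6.28e+04 m = 62.8 km.

62.8 km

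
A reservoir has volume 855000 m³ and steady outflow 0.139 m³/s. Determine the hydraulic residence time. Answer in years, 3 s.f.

Q = 0.139 m³/s × 3.156e+07 s/yr = 4.387e+06 m³/yr.
Hydraulic residence time τ = V/Q = 855000/4.387e+06 = 0.1949 yr.

0.195 yr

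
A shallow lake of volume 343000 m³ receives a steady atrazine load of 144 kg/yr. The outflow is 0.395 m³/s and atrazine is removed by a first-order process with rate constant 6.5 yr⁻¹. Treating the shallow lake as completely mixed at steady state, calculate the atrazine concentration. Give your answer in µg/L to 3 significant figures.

9.80 µg/L

Outflow Q = 0.395 m³/s × 3.156e+07 s/yr = 1.247e+07 m³/yr.
Steady-state CSTR mass balance: W = Q·C + k·V·C, so C = W/(Q + kV).
Q + kV = 1.247e+07 + 6.5·343000 = 1.469e+07 m³/yr.
C = 144/1.469e+07 = 9.799e-06 kg/m³ = 0.009799 mg/L = 9.799 µg/L.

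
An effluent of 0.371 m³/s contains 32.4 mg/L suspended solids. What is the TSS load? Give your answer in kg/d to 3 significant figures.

1040 kg/d

Mass flux = Q·C = 0.371 m³/s × 32.4 g/m³ = 12.02 g/s.
= 12.02 g/s × 86.4 = 1039 kg/d.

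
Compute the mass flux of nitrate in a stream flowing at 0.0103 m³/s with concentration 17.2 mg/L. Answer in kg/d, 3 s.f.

15.3 kg/d

Mass flux = Q·C = 0.0103 m³/s × 17.2 g/m³ = 0.1772 g/s.
= 0.1772 g/s × 86.4 = 15.31 kg/d.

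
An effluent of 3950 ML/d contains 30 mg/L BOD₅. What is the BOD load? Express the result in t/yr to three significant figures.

3950 ML/d = 45.72 m³/s.
Mass flux = Q·C = 45.72 m³/s × 30 g/m³ = 1372 g/s.
= 1372 g/s × 31.56 = 4.328e+04 t/yr.

43300 t/yr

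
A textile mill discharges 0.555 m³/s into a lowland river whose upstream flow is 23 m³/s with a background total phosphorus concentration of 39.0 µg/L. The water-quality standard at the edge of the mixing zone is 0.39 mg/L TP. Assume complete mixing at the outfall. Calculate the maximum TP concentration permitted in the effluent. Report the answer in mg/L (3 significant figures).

39.0 µg/L = 0.039 mg/L.
Mass balance: 0.39·23.55 = 0.555·Cₑ + 23·0.039.
Cₑ = (9.186 − 0.897) / 0.555 = 14.94 mg/L.

14.9 mg/L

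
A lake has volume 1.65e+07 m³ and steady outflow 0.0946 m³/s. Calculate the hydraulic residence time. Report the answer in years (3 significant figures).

5.53 yr

Q = 0.0946 m³/s × 3.156e+07 s/yr = 2.985e+06 m³/yr.
Hydraulic residence time τ = V/Q = 1.65e+07/2.985e+06 = 5.527 yr.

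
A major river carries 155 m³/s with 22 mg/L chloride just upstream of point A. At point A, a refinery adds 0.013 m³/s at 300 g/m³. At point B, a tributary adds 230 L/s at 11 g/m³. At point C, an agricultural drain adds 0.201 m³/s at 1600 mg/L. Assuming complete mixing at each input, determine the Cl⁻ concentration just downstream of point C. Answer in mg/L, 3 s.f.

After input A: C = (155·22 + 0.013·300) / 155 = 22.02 mg/L.
230 L/s = 0.23 m³/s.
After input B: C = (155·22.02 + 0.23·11) / 155.2 = 22.01 mg/L.
After input C: C = (155.2·22.01 + 0.201·1600) / 155.4 = 24.05 mg/L.

24.0 mg/L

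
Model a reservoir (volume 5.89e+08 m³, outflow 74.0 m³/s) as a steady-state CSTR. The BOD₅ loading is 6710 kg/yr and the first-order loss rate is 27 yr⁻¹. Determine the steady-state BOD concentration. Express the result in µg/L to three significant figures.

0.368 µg/L

Outflow Q = 74.0 m³/s × 3.156e+07 s/yr = 2.335e+09 m³/yr.
Steady-state CSTR mass balance: W = Q·C + k·V·C, so C = W/(Q + kV).
Q + kV = 2.335e+09 + 27·5.89e+08 = 1.824e+10 m³/yr.
C = 6710/1.824e+10 = 3.679e-07 kg/m³ = 0.0003679 mg/L = 0.3679 µg/L.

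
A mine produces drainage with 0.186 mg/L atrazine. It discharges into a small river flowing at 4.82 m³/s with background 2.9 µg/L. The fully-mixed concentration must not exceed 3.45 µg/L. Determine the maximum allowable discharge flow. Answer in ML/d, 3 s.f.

2.9 µg/L = 0.0029 mg/L.
3.45 µg/L = 0.00345 mg/L.
Mass balance at complete mixing: C_std·(Q_w + Q_r) = Q_w·C_e + Q_r·C_b.
Rearranging, Q_w = Q_r·(C_std − C_b)/(C_e − C_std) = 4.82·(0.00345 − 0.0029) / (0.186 − 0.00345) = 0.01452 m³/s.
= 1.255 ML/d.

1.25 ML/d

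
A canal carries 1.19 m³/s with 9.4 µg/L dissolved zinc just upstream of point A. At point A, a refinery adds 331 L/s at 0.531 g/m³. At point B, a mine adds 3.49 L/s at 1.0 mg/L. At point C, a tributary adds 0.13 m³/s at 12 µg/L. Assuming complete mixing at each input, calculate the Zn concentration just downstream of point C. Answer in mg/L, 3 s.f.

9.4 µg/L = 0.0094 mg/L.
331 L/s = 0.331 m³/s.
After input A: C = (1.19·0.0094 + 0.331·0.531) / 1.521 = 0.1229 mg/L.
3.49 L/s = 0.00349 m³/s.
After input B: C = (1.521·0.1229 + 0.00349·1) / 1.524 = 0.1249 mg/L.
12 µg/L = 0.012 mg/L.
After input C: C = (1.524·0.1249 + 0.13·0.012) / 1.654 = 0.116 mg/L.

0.116 mg/L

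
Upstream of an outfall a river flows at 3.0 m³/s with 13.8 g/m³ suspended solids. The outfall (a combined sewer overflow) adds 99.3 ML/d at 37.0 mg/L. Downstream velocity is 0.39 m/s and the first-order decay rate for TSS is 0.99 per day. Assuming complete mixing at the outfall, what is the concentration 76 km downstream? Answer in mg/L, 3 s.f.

2.17 mg/L

99.3 ML/d = 1.149 m³/s.
After complete mixing, C₀ = (1.149·37 + 3·13.8) / 4.149 = 20.23 mg/L.
Travel time t = 7.6e+04 m / 0.39 m/s = 1.949e+05 s = 2.255 d.
C = 20.23·exp(−0.99·2.255) = 20.23·0.1072 = 2.169 mg/L.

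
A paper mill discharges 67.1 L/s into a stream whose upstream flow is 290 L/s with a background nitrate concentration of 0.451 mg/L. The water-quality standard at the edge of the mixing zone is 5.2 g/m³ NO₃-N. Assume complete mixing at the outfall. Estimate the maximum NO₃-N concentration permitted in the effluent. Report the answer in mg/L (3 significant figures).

67.1 L/s = 0.0671 m³/s.
290 L/s = 0.29 m³/s.
Mass balance: 5.2·0.3571 = 0.0671·Cₑ + 0.29·0.451.
Cₑ = (1.857 − 0.1308) / 0.0671 = 25.72 mg/L.

25.7 mg/L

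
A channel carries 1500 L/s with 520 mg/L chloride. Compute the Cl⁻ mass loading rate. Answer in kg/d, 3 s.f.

1500 L/s = 1.5 m³/s.
Mass flux = Q·C = 1.5 m³/s × 520 g/m³ = 780 g/s.
= 780 g/s × 86.4 = 6.739e+04 kg/d.

67400 kg/d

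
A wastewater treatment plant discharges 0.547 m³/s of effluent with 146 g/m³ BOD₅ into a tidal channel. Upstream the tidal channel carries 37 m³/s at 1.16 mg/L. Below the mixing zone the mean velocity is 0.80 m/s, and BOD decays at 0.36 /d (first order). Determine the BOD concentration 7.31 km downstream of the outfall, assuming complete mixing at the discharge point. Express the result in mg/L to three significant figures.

After complete mixing, C₀ = (0.547·146 + 37·1.16) / 37.55 = 3.27 mg/L.
Travel time t = 7310 m / 0.80 m/s = 9138 s = 0.1058 d.
C = 3.27·exp(−0.36·0.1058) = 3.27·0.9626 = 3.148 mg/L.

3.15 mg/L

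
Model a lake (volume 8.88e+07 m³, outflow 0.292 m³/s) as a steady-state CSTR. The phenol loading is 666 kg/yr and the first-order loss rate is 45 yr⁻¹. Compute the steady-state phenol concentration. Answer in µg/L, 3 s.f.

0.166 µg/L

Outflow Q = 0.292 m³/s × 3.156e+07 s/yr = 9.215e+06 m³/yr.
Steady-state CSTR mass balance: W = Q·C + k·V·C, so C = W/(Q + kV).
Q + kV = 9.215e+06 + 45·8.88e+07 = 4.005e+09 m³/yr.
C = 666/4.005e+09 = 1.663e-07 kg/m³ = 0.0001663 mg/L = 0.1663 µg/L.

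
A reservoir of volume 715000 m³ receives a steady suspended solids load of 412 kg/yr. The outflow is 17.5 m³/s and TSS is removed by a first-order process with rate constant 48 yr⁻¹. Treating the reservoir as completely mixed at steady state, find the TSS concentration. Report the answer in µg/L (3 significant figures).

0.702 µg/L

Outflow Q = 17.5 m³/s × 3.156e+07 s/yr = 5.523e+08 m³/yr.
Steady-state CSTR mass balance: W = Q·C + k·V·C, so C = W/(Q + kV).
Q + kV = 5.523e+08 + 48·715000 = 5.866e+08 m³/yr.
C = 412/5.866e+08 = 7.024e-07 kg/m³ = 0.0007024 mg/L = 0.7024 µg/L.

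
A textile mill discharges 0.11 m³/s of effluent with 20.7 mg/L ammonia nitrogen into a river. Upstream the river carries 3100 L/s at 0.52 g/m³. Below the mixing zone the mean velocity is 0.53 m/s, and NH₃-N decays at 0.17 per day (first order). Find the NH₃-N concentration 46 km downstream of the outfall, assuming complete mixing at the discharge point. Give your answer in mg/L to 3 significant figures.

1.02 mg/L

3100 L/s = 3.1 m³/s.
After complete mixing, C₀ = (0.11·20.7 + 3.1·0.52) / 3.21 = 1.212 mg/L.
Travel time t = 4.6e+04 m / 0.53 m/s = 8.679e+04 s = 1.005 d.
C = 1.212·exp(−0.17·1.005) = 1.212·0.843 = 1.021 mg/L.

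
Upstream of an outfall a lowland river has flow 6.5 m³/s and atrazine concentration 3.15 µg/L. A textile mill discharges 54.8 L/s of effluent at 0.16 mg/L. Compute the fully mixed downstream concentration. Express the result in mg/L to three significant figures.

54.8 L/s = 0.0548 m³/s.
3.15 µg/L = 0.00315 mg/L.
Flow-weighted mixing gives C = (0.0548·0.16 + 6.5·0.00315) / (0.0548 + 6.5) = 0.02924/6.555 = 0.004461 mg/L.

0.00446 mg/L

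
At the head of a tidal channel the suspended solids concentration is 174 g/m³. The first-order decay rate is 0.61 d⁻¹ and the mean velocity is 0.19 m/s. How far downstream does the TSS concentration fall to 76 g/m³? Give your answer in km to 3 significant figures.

From C = C₀·e^(−kt), t = ln(C₀/C)/k = ln(174/76)/0.61 = 0.8283/0.61 = 1.358 d.
Distance = v·t = 0.19 m/s × 1.173e+05 s = 2.229e+04 m = 22.29 km.

22.3 km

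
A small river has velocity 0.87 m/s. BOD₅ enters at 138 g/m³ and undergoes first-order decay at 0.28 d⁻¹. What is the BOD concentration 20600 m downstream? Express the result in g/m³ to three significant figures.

128 g/m³

Travel time t = 20600 m / 0.87 m/s = 2.06e+04/0.87 = 2.368e+04 s = 0.2741 d.
First-order decay: C = 138·exp(−0.28·0.2741) = 138·0.9261 = 127.8 g/m³.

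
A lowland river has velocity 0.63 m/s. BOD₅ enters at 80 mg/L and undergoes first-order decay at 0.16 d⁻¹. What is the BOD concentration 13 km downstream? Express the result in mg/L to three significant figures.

77.0 mg/L

Travel time t = 13 km / 0.63 m/s = 1.3e+04/0.63 = 2.063e+04 s = 0.2388 d.
First-order decay: C = 80·exp(−0.16·0.2388) = 80·0.9625 = 77 mg/L.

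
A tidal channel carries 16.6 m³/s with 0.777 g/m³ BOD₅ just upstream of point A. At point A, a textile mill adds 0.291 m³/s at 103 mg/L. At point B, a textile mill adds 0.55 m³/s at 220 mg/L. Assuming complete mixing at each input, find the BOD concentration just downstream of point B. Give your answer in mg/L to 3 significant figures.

After input A: C = (16.6·0.777 + 0.291·103) / 16.89 = 2.538 mg/L.
After input B: C = (16.89·2.538 + 0.55·220) / 17.44 = 9.396 mg/L.

9.40 mg/L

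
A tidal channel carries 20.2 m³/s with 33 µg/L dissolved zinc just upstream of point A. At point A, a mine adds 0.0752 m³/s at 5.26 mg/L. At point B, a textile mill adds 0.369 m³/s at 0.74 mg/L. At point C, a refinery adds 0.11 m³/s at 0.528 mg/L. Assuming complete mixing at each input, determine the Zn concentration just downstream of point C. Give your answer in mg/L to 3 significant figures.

33 µg/L = 0.033 mg/L.
After input A: C = (20.2·0.033 + 0.0752·5.26) / 20.28 = 0.05239 mg/L.
After input B: C = (20.28·0.05239 + 0.369·0.74) / 20.64 = 0.06468 mg/L.
After input C: C = (20.64·0.06468 + 0.11·0.528) / 20.75 = 0.06713 mg/L.

0.0671 mg/L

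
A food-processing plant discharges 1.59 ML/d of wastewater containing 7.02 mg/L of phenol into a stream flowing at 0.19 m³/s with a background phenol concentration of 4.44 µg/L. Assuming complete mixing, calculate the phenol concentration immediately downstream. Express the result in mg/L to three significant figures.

0.624 mg/L

1.59 ML/d = 0.0184 m³/s.
4.44 µg/L = 0.00444 mg/L.
By mass balance at complete mixing, C = (0.0184·7.02 + 0.19·0.00444) / (0.0184 + 0.19) = 0.13/0.2084 = 0.6239 mg/L.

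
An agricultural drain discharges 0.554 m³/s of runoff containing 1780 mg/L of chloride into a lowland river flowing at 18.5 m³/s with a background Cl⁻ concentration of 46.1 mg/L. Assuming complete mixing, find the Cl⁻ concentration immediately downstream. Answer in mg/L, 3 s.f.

Flow-weighted mixing gives C = (0.554·1780 + 18.5·46.1) / (0.554 + 18.5) = 1839/19.05 = 96.51 mg/L.

96.5 mg/L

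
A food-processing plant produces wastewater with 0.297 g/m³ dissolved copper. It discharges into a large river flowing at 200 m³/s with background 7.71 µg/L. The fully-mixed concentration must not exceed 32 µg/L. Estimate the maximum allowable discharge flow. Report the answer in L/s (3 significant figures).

7.71 µg/L = 0.00771 mg/L.
32 µg/L = 0.032 mg/L.
Mass balance at complete mixing: C_std·(Q_w + Q_r) = Q_w·C_e + Q_r·C_b.
Rearranging, Q_w = Q_r·(C_std − C_b)/(C_e − C_std) = 200·(0.032 − 0.00771) / (0.297 − 0.032) = 18.33 m³/s.
= 1.833e+04 L/s.

18300 L/s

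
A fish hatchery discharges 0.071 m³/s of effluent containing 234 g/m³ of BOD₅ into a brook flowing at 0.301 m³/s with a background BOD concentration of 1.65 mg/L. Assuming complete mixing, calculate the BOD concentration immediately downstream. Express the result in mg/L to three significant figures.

46.0 mg/L

Flow-weighted mixing gives C = (0.071·234 + 0.301·1.65) / (0.071 + 0.301) = 17.11/0.372 = 46 mg/L.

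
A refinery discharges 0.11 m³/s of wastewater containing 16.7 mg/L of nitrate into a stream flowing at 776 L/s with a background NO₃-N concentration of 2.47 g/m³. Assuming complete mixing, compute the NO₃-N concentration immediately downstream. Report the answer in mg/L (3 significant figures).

4.24 mg/L

776 L/s = 0.776 m³/s.
Flow-weighted mixing gives C = (0.11·16.7 + 0.776·2.47) / (0.11 + 0.776) = 3.754/0.886 = 4.237 mg/L.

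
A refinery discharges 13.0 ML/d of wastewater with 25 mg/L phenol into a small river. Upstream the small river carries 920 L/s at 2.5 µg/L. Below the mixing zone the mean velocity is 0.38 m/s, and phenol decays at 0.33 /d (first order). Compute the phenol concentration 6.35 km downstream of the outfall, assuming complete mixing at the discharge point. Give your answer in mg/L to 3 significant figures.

13.0 ML/d = 0.1505 m³/s.
920 L/s = 0.92 m³/s.
2.5 µg/L = 0.0025 mg/L.
After complete mixing, C₀ = (0.1505·25 + 0.92·0.0025) / 1.07 = 3.516 mg/L.
Travel time t = 6350 m / 0.38 m/s = 1.671e+04 s = 0.1934 d.
C = 3.516·exp(−0.33·0.1934) = 3.516·0.9382 = 3.299 mg/L.

3.30 mg/L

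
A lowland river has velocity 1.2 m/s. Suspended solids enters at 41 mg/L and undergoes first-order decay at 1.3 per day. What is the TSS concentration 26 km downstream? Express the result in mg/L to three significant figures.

Travel time t = 26 km / 1.2 m/s = 2.6e+04/1.2 = 2.167e+04 s = 0.2508 d.
First-order decay: C = 41·exp(−1.3·0.2508) = 41·0.7218 = 29.59 mg/L.

29.6 mg/L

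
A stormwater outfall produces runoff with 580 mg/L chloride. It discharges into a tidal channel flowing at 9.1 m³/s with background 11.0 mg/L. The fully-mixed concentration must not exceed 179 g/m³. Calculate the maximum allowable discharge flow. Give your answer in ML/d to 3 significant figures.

Mass balance at complete mixing: C_std·(Q_w + Q_r) = Q_w·C_e + Q_r·C_b.
Rearranging, Q_w = Q_r·(C_std − C_b)/(C_e − C_std) = 9.1·(179 − 11) / (580 − 179) = 3.812 m³/s.
= 329.4 ML/d.

329 ML/d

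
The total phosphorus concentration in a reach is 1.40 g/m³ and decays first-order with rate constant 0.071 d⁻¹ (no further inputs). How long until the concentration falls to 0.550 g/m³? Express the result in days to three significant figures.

13.2 d

t = ln(C₀/C)/k = ln(1.40/0.550)/0.071 = 0.9343/0.071 = 13.16 d.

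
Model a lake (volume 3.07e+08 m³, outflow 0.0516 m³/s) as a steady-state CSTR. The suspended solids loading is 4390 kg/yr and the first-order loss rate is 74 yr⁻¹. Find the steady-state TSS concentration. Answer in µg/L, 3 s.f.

Outflow Q = 0.0516 m³/s × 3.156e+07 s/yr = 1.628e+06 m³/yr.
Steady-state CSTR mass balance: W = Q·C + k·V·C, so C = W/(Q + kV).
Q + kV = 1.628e+06 + 74·3.07e+08 = 2.272e+10 m³/yr.
C = 4390/2.272e+10 = 1.932e-07 kg/m³ = 0.0001932 mg/L = 0.1932 µg/L.

0.193 µg/L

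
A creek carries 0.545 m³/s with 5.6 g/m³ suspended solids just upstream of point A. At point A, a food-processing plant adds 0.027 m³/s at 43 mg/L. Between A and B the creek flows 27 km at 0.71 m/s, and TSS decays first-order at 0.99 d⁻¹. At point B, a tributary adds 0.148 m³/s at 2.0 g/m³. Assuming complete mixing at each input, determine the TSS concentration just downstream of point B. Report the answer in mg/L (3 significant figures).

4.20 mg/L

After input A: C = (0.545·5.6 + 0.027·43) / 0.572 = 7.365 mg/L.
Over the 27 km reach to input B (t = 3.803e+04 s = 0.4401 d), decay gives C = 7.365·exp(−0.99·0.4401) = 4.764 mg/L.
After input B: C = (0.572·4.764 + 0.148·2) / 0.72 = 4.196 mg/L.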